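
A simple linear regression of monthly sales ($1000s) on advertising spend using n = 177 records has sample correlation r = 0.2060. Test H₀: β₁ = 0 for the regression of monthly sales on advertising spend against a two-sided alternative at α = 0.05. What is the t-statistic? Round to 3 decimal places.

t = r·√(n − 2)/√(1 − r²) = 0.2060·√175/√0.957564 = 2.785.
df = n − 2 = 175.
Two-sided p ≈ 0.0059, which is < 0.05, so reject H₀.
There is evidence of a linear association between advertising spend and monthly sales.

t = 2.785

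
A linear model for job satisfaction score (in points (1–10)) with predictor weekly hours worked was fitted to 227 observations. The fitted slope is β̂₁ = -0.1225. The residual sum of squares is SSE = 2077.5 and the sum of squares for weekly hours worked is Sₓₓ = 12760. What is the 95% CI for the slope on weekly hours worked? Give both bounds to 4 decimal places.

(-0.1755, -0.0695)

MSE = SSE/(n − 2) = 2077.5/225 = 9.23333.
SE(β̂₁) = √(MSE/Sₓₓ) = √(9.23333/12760) = 0.0269001.
df = n − 2 = 225.
t* = t_{0.025, 225} = 1.970563.
Margin = t* × SE = 1.970563 × 0.0269001 = 0.053008.
CI: -0.1225 ± 0.053008 → (-0.1755, -0.0695).
With 95% confidence, each one-unit increase in weekly hours worked is associated with a change of between -0.1755 and -0.0695 points (1–10) in job satisfaction score.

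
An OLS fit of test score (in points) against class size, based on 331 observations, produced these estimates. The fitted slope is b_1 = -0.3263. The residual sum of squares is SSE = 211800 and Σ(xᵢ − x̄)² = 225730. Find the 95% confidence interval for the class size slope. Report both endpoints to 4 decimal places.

(-0.4314, -0.2212)

MSE = SSE/(n − 2) = 211800/329 = 643.769.
SE(b_1) = √(MSE/Sₓₓ) = √(643.769/225730) = 0.0534036.
df = n − 2 = 329.
t* = t_{0.025, 329} = 1.967201.
Margin = t* × SE = 1.967201 × 0.0534036 = 0.105056.
CI: -0.3263 ± 0.105056 → (-0.4314, -0.2212).
With 95% confidence, each one-unit increase in class size is associated with a change of between -0.4314 and -0.2212 points in test score.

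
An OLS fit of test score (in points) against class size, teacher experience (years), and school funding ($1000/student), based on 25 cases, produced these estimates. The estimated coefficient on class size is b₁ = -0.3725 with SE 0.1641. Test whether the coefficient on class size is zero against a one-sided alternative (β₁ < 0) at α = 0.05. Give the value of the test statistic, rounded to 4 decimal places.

t = -2.2700

H₀: β₁ = 0 vs H₁: β₁ < 0.
t = (b₁ − β₁⁰)/SE = -0.3725 / 0.1641 = -2.2700.
df = n − k − 1 = 25 − 3 − 1 = 21.
One-sided p ≈ 0.0169, which is < 0.05, so reject H₀.
There is evidence that the true slope on class size is negative, holding the other predictors fixed.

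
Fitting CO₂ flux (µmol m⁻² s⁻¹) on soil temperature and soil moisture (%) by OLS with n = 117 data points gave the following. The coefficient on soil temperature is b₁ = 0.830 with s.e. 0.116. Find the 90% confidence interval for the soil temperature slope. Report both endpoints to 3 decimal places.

(0.638, 1.022)

df = n − k − 1 = 117 − 2 − 1 = 114.
t* = t_{0.05, 114} = 1.65833.
Margin = t* × SE = 1.65833 × 0.116 = 0.19237.
CI: 0.830 ± 0.19237 → (0.638, 1.022).
With 90% confidence, each one-unit increase in soil temperature is associated with a change of between 0.638 and 1.022 µmol m⁻² s⁻¹ in CO₂ flux, holding the other predictors fixed.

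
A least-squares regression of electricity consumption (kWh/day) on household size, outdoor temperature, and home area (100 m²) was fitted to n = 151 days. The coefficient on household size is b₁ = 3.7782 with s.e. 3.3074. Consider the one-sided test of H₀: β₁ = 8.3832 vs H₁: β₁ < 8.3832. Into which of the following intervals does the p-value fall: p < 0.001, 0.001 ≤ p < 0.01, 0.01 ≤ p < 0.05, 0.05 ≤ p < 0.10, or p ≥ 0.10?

t = (3.7782 − 8.3832) / 3.3074 = -1.392.
df = n − k − 1 = 151 − 3 − 1 = 147.
One-sided p = P(T_{147} < t) ≈ 0.0830.
So 0.05 ≤ p < 0.10.

0.05 ≤ p < 0.10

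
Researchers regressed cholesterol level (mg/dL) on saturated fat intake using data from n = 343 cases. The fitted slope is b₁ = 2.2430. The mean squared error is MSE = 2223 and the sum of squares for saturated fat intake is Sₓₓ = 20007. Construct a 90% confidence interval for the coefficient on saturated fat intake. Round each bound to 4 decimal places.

SE(b₁) = √(MSE/Sₓₓ) = √(2223/20007) = 0.333333.
df = n − 2 = 341.
t* = t_{0.05, 341} = 1.649334.
Margin = t* × SE = 1.649334 × 0.333333 = 0.549778.
CI: 2.2430 ± 0.549778 → (1.6932, 2.7928).
With 90% confidence, each one-unit increase in saturated fat intake is associated with a change of between 1.6932 and 2.7928 mg/dL in cholesterol level.

(1.6932, 2.7928)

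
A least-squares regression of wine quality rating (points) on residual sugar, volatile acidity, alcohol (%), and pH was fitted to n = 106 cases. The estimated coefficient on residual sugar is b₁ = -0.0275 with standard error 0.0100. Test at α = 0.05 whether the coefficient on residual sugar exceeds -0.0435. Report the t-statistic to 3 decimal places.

H₀: β₁ = -0.0435 vs H₁: β₁ > -0.0435.
t = (b₁ − β₁⁰)/SE = (-0.0275 − (-0.0435)) / 0.0100 = 1.600.
df = n − k − 1 = 106 − 4 − 1 = 101.
One-sided p ≈ 0.0564, which is ≥ 0.05, so fail to reject H₀.
The data do not give significant evidence that the true slope on residual sugar exceeds -0.0435 points per unit, holding the other predictors fixed.

t = 1.600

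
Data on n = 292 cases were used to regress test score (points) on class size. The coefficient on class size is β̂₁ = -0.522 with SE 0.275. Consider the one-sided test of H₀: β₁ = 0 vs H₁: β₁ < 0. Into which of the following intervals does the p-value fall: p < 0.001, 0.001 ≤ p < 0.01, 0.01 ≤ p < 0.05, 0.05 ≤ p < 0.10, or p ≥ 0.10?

0.01 ≤ p < 0.05

t = -0.522 / 0.275 = -1.898.
df = n − 2 = 292 − 2 = 290.
One-sided p = P(T_{290} < t) ≈ 0.0293.
So 0.01 ≤ p < 0.05.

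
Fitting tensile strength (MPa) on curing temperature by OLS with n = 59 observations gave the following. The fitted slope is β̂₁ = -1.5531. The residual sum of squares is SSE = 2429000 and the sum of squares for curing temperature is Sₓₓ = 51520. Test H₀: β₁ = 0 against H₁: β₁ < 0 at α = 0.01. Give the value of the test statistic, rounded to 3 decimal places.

MSE = SSE/(n − 2) = 2429000/57 = 42614.
SE(β̂₁) = √(MSE/Sₓₓ) = √(42614/51520) = 0.90947.
t = -1.5531 / 0.90947 = -1.708.
df = n − 2 = 57.
One-sided p ≈ 0.0466, which is ≥ 0.01, so fail to reject H₀.
The data do not give significant evidence that the true slope on curing temperature is negative.

t = -1.708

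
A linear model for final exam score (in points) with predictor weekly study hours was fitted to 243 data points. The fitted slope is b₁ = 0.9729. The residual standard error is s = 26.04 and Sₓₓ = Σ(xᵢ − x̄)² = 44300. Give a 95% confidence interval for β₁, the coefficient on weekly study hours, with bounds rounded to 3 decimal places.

SE(b₁) = s/√Sₓₓ = 26.04/√44300 = 0.12372.
df = n − 2 = 241.
t* = t_{0.025, 241} = 1.969856.
Margin = t* × SE = 1.969856 × 0.12372 = 0.24371.
CI: 0.9729 ± 0.24371 → (0.729, 1.217).
With 95% confidence, each one-unit increase in weekly study hours is associated with a change of between 0.729 and 1.217 points in final exam score.

(0.729, 1.217)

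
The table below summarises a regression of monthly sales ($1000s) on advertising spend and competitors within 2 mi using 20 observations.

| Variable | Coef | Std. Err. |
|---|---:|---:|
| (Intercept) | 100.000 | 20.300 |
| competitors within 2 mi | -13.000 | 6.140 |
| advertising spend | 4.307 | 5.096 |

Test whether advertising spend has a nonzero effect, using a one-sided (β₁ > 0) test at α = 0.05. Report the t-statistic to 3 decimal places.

t = 0.845

Read off: b = 4.307, SE = 5.096 for advertising spend.
H₀: β₁ = 0 vs H₁: β₁ > 0.
t = 4.307 / 5.096 = 0.845.
df = n − k − 1 = 20 − 2 − 1 = 17.
One-sided p ≈ 0.2049, which is ≥ 0.05, so fail to reject H₀.
The data do not give significant evidence that the true slope on advertising spend is positive, holding the other predictors fixed.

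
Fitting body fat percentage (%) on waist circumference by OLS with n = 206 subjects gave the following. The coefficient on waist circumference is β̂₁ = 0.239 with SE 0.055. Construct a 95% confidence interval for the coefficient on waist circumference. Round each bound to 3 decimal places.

df = n − 2 = 206 − 2 = 204.
t* = t_{0.025, 204} = 1.971661.
Margin = t* × SE = 1.971661 × 0.055 = 0.10844.
CI: 0.239 ± 0.10844 → (0.131, 0.347).
With 95% confidence, each one-unit increase in waist circumference is associated with a change of between 0.131 and 0.347 % in body fat percentage.

(0.131, 0.347)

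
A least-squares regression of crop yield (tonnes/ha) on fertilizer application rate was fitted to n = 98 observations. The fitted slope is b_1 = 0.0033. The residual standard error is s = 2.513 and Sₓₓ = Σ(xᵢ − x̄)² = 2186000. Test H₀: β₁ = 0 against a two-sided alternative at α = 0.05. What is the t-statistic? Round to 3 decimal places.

t = 1.942

SE(b_1) = s/√Sₓₓ = 2.513/√2186000 = 0.00169968.
t = 0.0033 / 0.00169968 = 1.942.
df = n − 2 = 96.
Two-sided p ≈ 0.0551, which is ≥ 0.05, so fail to reject H₀.
The data do not give significant evidence of an association between fertilizer application rate and crop yield.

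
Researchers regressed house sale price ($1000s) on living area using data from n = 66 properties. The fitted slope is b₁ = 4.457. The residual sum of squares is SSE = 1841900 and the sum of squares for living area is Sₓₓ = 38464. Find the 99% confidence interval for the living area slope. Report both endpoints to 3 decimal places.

(2.161, 6.753)

MSE = SSE/(n − 2) = 1841900/64 = 28779.7.
SE(b₁) = √(MSE/Sₓₓ) = √(28779.7/38464) = 0.864999.
df = n − 2 = 64.
t* = t_{0.005, 64} = 2.654854.
Margin = t* × SE = 2.654854 × 0.864999 = 2.29645.
CI: 4.457 ± 2.29645 → (2.161, 6.753).
With 99% confidence, each one-unit increase in living area is associated with a change of between 2.161 and 6.753 $1000s in house sale price.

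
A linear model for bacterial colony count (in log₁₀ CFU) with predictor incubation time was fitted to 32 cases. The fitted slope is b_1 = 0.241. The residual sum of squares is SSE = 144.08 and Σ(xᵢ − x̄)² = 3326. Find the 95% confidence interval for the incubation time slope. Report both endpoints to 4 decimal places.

MSE = SSE/(n − 2) = 144.08/30 = 4.80267.
SE(b_1) = √(MSE/Sₓₓ) = √(4.80267/3326) = 0.0379997.
df = n − 2 = 30.
t* = t_{0.025, 30} = 2.042272.
Margin = t* × SE = 2.042272 × 0.0379997 = 0.077606.
CI: 0.241 ± 0.077606 → (0.1634, 0.3186).
With 95% confidence, each one-unit increase in incubation time is associated with a change of between 0.1634 and 0.3186 log₁₀ CFU in bacterial colony count.

(0.1634, 0.3186)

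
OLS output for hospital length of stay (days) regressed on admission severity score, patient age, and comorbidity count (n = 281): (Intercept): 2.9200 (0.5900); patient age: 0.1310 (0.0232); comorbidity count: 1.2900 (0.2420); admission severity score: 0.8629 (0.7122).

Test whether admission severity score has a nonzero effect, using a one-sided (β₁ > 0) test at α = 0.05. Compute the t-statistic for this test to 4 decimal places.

t = 1.2116

Read off: b = 0.8629, SE = 0.7122 for admission severity score.
H₀: β₁ = 0 vs H₁: β₁ > 0.
t = 0.8629 / 0.7122 = 1.2116.
df = n − k − 1 = 281 − 3 − 1 = 277.
One-sided p ≈ 0.1133, which is ≥ 0.05, so fail to reject H₀.
The data do not give significant evidence that the true slope on admission severity score is positive, holding the other predictors fixed.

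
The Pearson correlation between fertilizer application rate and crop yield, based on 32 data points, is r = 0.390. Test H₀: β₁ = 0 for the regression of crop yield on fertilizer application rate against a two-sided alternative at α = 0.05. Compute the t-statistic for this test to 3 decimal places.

t = 2.320

t = r·√(n − 2)/√(1 − r²) = 0.390·√30/√0.8479 = 2.320.
df = n − 2 = 30.
Two-sided p ≈ 0.0273, which is < 0.05, so reject H₀.
There is evidence of a linear association between fertilizer application rate and crop yield.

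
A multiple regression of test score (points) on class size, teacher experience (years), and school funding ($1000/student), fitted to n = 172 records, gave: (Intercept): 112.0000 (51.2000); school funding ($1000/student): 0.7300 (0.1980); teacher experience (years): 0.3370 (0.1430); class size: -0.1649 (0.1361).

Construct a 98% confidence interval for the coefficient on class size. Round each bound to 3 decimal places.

(-0.485, 0.155)

Read off: b = -0.1649, SE = 0.1361 for class size.
df = n − k − 1 = 172 − 3 − 1 = 168.
t* = t_{0.01, 168} = 2.348749.
Margin = t* × SE = 2.348749 × 0.1361 = 0.31966.
CI: -0.1649 ± 0.31966 → (-0.485, 0.155).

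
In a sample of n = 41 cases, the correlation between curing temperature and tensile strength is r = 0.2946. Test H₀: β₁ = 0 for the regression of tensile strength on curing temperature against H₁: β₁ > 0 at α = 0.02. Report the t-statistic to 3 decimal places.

t = 1.925

t = r·√(n − 2)/√(1 − r²) = 0.2946·√39/√0.913211 = 1.925.
df = n − 2 = 39.
One-sided p ≈ 0.0308, which is ≥ 0.02, so fail to reject H₀.
The data do not give significant evidence of a linear association between curing temperature and tensile strength.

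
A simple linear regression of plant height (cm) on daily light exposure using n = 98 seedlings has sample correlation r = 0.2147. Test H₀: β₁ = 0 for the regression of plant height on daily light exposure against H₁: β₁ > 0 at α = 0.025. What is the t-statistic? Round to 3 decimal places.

t = 2.154

t = r·√(n − 2)/√(1 − r²) = 0.2147·√96/√0.953904 = 2.154.
df = n − 2 = 96.
One-sided p ≈ 0.0169, which is < 0.025, so reject H₀.
There is evidence of a linear association between daily light exposure and plant height.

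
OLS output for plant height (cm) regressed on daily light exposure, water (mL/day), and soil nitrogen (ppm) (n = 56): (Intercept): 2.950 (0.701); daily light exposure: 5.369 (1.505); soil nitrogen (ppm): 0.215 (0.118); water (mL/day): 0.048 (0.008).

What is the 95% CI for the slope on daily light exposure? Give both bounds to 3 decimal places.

(2.349, 8.389)

Read off: b = 5.369, SE = 1.505 for daily light exposure.
df = n − k − 1 = 56 − 3 − 1 = 52.
t* = t_{0.025, 52} = 2.006647.
Margin = t* × SE = 2.006647 × 1.505 = 3.02000.
CI: 5.369 ± 3.02000 → (2.349, 8.389).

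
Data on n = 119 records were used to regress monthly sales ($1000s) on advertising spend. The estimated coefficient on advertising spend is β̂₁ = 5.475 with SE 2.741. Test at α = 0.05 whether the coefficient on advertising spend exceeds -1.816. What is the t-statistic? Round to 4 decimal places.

t = 2.6600

H₀: β₁ = -1.816 vs H₁: β₁ > -1.816.
t = (β̂₁ − β₁⁰)/SE = (5.475 − (-1.816)) / 2.741 = 2.6600.
df = n − 2 = 119 − 2 = 117.
One-sided p ≈ 0.0045, which is < 0.05, so reject H₀.
There is evidence that the true slope on advertising spend exceeds -1.816 $1000s per unit.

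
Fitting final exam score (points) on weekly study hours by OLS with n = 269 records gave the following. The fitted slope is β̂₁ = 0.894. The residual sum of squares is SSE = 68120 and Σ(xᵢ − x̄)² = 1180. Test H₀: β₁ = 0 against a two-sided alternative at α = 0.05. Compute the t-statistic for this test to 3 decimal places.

MSE = SSE/(n − 2) = 68120/267 = 255.131.
SE(β̂₁) = √(MSE/Sₓₓ) = √(255.131/1180) = 0.464987.
t = 0.894 / 0.464987 = 1.923.
df = n − 2 = 267.
Two-sided p ≈ 0.0556, which is ≥ 0.05, so fail to reject H₀.
The data do not give significant evidence of an association between weekly study hours and final exam score.

t = 1.923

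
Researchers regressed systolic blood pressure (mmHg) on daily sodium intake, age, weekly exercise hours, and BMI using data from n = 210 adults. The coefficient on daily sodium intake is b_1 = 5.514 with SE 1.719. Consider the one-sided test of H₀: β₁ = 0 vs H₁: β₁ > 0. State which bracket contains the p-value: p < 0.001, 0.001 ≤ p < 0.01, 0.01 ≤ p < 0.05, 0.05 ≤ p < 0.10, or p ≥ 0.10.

p < 0.001

t = 5.514 / 1.719 = 3.208.
df = n − k − 1 = 210 − 4 − 1 = 205.
One-sided p = P(T_{205} > t) ≈ 0.0008.
So p < 0.001.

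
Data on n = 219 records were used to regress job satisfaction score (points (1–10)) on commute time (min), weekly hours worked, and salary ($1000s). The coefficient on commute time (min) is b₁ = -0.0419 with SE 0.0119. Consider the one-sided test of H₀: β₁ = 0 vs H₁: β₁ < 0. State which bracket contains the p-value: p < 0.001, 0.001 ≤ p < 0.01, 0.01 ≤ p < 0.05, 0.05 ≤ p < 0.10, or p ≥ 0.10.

t = -0.0419 / 0.0119 = -3.521.
df = n − k − 1 = 219 − 3 − 1 = 215.
One-sided p = P(T_{215} < t) ≈ 0.0003.
So p < 0.001.

p < 0.001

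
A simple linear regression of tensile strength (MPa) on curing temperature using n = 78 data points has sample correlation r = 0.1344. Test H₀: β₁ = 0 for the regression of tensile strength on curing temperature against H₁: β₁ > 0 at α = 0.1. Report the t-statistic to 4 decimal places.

t = r·√(n − 2)/√(1 − r²) = 0.1344·√76/√0.981937 = 1.1824.
df = n − 2 = 76.
One-sided p ≈ 0.1204, which is ≥ 0.1, so fail to reject H₀.
The data do not give significant evidence of a linear association between curing temperature and tensile strength.

t = 1.1824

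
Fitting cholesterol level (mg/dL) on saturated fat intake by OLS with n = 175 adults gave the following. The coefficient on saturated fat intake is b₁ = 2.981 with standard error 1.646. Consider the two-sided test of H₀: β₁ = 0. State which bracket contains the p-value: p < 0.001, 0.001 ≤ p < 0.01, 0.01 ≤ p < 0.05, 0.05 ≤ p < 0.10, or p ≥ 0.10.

t = 2.981 / 1.646 = 1.811.
df = n − 2 = 175 − 2 = 173.
Two-sided p = 2·P(T_{173} > |t|) ≈ 0.0719.
So 0.05 ≤ p < 0.10.

0.05 ≤ p < 0.10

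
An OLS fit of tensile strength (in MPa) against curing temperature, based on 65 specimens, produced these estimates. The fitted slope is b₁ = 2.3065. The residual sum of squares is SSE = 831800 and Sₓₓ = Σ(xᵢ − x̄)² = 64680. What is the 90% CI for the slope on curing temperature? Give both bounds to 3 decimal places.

(1.552, 3.061)

MSE = SSE/(n − 2) = 831800/63 = 13203.2.
SE(b₁) = √(MSE/Sₓₓ) = √(13203.2/64680) = 0.451808.
df = n − 2 = 63.
t* = t_{0.05, 63} = 1.669402.
Margin = t* × SE = 1.669402 × 0.451808 = 0.75425.
CI: 2.3065 ± 0.75425 → (1.552, 3.061).
With 90% confidence, each one-unit increase in curing temperature is associated with a change of between 1.552 and 3.061 MPa in tensile strength.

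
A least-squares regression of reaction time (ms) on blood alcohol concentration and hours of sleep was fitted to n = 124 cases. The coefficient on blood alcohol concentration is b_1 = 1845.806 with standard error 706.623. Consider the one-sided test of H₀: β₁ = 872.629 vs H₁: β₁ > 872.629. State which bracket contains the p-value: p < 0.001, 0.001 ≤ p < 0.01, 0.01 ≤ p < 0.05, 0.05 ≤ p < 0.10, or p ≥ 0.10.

t = (1845.806 − 872.629) / 706.623 = 1.377.
df = n − k − 1 = 124 − 2 − 1 = 121.
One-sided p = P(T_{121} > t) ≈ 0.0855.
So 0.05 ≤ p < 0.10.

0.05 ≤ p < 0.10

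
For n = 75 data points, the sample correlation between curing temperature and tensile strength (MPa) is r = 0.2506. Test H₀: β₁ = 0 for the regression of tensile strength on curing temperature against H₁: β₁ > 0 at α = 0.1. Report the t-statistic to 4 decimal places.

t = r·√(n − 2)/√(1 − r²) = 0.2506·√73/√0.9372 = 2.2117.
df = n − 2 = 73.
One-sided p ≈ 0.0151, which is < 0.1, so reject H₀.
There is evidence of a linear association between curing temperature and tensile strength.

t = 2.2117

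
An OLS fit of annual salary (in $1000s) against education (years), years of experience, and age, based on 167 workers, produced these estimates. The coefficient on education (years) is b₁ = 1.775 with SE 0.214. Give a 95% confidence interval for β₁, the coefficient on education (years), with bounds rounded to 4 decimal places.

df = n − k − 1 = 167 − 3 − 1 = 163.
t* = t_{0.025, 163} = 1.974625.
Margin = t* × SE = 1.974625 × 0.214 = 0.422570.
CI: 1.775 ± 0.422570 → (1.3524, 2.1976).
With 95% confidence, each one-unit increase in education (years) is associated with a change of between 1.3524 and 2.1976 $1000s in annual salary, holding the other predictors fixed.

(1.3524, 2.1976)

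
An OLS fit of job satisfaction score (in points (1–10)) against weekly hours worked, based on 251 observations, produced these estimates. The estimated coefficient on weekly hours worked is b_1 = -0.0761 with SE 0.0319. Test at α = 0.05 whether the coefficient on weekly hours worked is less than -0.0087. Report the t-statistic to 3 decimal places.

t = -2.113

H₀: β₁ = -0.0087 vs H₁: β₁ < -0.0087.
t = (b_1 − β₁⁰)/SE = (-0.0761 − (-0.0087)) / 0.0319 = -2.113.
df = n − 2 = 251 − 2 = 249.
One-sided p ≈ 0.0178, which is < 0.05, so reject H₀.
There is evidence that the true slope on weekly hours worked is below -0.0087 points (1–10) per unit.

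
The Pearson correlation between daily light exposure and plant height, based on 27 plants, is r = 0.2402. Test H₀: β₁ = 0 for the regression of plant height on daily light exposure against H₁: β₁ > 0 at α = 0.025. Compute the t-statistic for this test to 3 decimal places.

t = r·√(n − 2)/√(1 − r²) = 0.2402·√25/√0.942304 = 1.237.
df = n − 2 = 25.
One-sided p ≈ 0.1138, which is ≥ 0.025, so fail to reject H₀.
The data do not give significant evidence of a linear association between daily light exposure and plant height.

t = 1.237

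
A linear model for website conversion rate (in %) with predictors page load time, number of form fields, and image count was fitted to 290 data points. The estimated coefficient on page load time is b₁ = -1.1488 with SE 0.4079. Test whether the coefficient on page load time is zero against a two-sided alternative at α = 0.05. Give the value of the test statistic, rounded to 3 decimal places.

t = -2.816

H₀: β₁ = 0 vs H₁: β₁ ≠ 0.
t = (b₁ − β₁⁰)/SE = -1.1488 / 0.4079 = -2.816.
df = n − k − 1 = 290 − 3 − 1 = 286.
Two-sided p ≈ 0.0052, which is < 0.05, so reject H₀.
There is evidence that page load time is associated with website conversion rate, holding the other predictors fixed.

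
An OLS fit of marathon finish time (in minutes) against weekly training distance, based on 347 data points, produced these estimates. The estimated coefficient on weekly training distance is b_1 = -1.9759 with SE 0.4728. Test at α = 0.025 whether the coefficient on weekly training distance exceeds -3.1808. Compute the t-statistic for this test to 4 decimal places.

H₀: β₁ = -3.1808 vs H₁: β₁ > -3.1808.
t = (b_1 − β₁⁰)/SE = (-1.9759 − (-3.1808)) / 0.4728 = 2.5484.
df = n − 2 = 347 − 2 = 345.
One-sided p ≈ 0.0056, which is < 0.025, so reject H₀.
There is evidence that the true slope on weekly training distance exceeds -3.1808 minutes per unit.

t = 2.5484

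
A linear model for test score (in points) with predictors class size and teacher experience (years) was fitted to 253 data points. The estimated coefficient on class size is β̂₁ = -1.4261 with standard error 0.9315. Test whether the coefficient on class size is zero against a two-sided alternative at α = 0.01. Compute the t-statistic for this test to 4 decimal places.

H₀: β₁ = 0 vs H₁: β₁ ≠ 0.
t = (β̂₁ − β₁⁰)/SE = -1.4261 / 0.9315 = -1.5310.
df = n − k − 1 = 253 − 2 − 1 = 250.
Two-sided p ≈ 0.1270, which is ≥ 0.01, so fail to reject H₀.
The data do not give significant evidence of an association between class size and test score, after adjusting for the other predictors.

t = -1.5310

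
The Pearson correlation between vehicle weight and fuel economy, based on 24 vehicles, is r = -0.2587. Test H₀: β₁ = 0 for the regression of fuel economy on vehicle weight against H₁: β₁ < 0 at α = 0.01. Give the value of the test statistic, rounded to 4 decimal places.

t = -1.2562

t = r·√(n − 2)/√(1 − r²) = -0.2587·√22/√0.933074 = -1.2562.
df = n − 2 = 22.
One-sided p ≈ 0.1111, which is ≥ 0.01, so fail to reject H₀.
The data do not give significant evidence of a linear association between vehicle weight and fuel economy.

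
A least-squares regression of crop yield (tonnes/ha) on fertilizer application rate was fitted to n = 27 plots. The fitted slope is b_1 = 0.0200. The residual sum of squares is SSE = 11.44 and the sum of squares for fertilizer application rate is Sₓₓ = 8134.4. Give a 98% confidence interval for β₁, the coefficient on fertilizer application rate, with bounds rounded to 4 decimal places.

(0.0014, 0.0386)

MSE = SSE/(n − 2) = 11.44/25 = 0.4576.
SE(b_1) = √(MSE/Sₓₓ) = √(0.4576/8134.4) = 0.00750033.
df = n − 2 = 25.
t* = t_{0.01, 25} = 2.485107.
Margin = t* × SE = 2.485107 × 0.00750033 = 0.018639.
CI: 0.0200 ± 0.018639 → (0.0014, 0.0386).
With 98% confidence, each one-unit increase in fertilizer application rate is associated with a change of between 0.0014 and 0.0386 tonnes/ha in crop yield.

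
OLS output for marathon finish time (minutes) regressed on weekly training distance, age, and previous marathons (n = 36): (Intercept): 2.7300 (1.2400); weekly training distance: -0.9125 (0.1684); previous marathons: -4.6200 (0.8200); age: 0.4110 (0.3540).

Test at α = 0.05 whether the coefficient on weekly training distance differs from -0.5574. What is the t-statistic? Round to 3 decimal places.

Read off: b = -0.9125, SE = 0.1684 for weekly training distance.
H₀: β₁ = -0.5574 vs H₁: β₁ ≠ -0.5574.
t = (-0.9125 − (-0.5574)) / 0.1684 = -2.109.
df = n − k − 1 = 36 − 3 − 1 = 32.
Two-sided p ≈ 0.0429, which is < 0.05, so reject H₀.
There is evidence that the true slope on weekly training distance differs from -0.5574 minutes per unit, holding the other predictors fixed.

t = -2.109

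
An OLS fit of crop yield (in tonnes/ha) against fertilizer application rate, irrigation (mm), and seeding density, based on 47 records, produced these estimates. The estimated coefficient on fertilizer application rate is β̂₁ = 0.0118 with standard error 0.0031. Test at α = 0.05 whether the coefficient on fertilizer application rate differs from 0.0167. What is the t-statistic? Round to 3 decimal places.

H₀: β₁ = 0.0167 vs H₁: β₁ ≠ 0.0167.
t = (β̂₁ − β₁⁰)/SE = (0.0118 − 0.0167) / 0.0031 = -1.581.
df = n − k − 1 = 47 − 3 − 1 = 43.
Two-sided p ≈ 0.1213, which is ≥ 0.05, so fail to reject H₀.
The data are consistent with a true slope of 0.0167 tonnes/ha per unit of fertilizer application rate, holding the other predictors fixed.

t = -1.581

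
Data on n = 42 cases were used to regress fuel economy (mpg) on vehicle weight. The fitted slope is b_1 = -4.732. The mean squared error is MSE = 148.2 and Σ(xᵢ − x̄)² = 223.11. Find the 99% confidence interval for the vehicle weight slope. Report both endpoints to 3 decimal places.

(-6.936, -2.528)

SE(b_1) = √(MSE/Sₓₓ) = √(148.2/223.11) = 0.815013.
df = n − 2 = 40.
t* = t_{0.005, 40} = 2.704459.
Margin = t* × SE = 2.704459 × 0.815013 = 2.20417.
CI: -4.732 ± 2.20417 → (-6.936, -2.528).
With 99% confidence, each one-unit increase in vehicle weight is associated with a change of between -6.936 and -2.528 mpg in fuel economy.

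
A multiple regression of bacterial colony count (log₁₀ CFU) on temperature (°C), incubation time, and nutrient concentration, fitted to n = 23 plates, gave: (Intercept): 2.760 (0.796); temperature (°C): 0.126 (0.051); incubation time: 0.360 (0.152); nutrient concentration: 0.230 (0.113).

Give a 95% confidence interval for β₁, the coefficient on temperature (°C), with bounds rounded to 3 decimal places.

(0.019, 0.233)

Read off: b = 0.126, SE = 0.051 for temperature (°C).
df = n − k − 1 = 23 − 3 − 1 = 19.
t* = t_{0.025, 19} = 2.093024.
Margin = t* × SE = 2.093024 × 0.051 = 0.10674.
CI: 0.126 ± 0.10674 → (0.019, 0.233).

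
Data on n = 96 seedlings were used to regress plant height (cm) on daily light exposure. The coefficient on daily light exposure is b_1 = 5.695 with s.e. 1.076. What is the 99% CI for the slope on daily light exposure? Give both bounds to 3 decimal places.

df = n − 2 = 96 − 2 = 94.
t* = t_{0.005, 94} = 2.629148.
Margin = t* × SE = 2.629148 × 1.076 = 2.82896.
CI: 5.695 ± 2.82896 → (2.866, 8.524).
With 99% confidence, each one-unit increase in daily light exposure is associated with a change of between 2.866 and 8.524 cm in plant height.

(2.866, 8.524)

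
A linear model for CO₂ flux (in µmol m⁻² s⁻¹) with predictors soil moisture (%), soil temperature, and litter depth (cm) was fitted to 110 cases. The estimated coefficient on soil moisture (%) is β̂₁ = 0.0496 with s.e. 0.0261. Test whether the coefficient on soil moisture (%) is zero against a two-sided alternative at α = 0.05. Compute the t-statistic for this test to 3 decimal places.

t = 1.900

H₀: β₁ = 0 vs H₁: β₁ ≠ 0.
t = (β̂₁ − β₁⁰)/SE = 0.0496 / 0.0261 = 1.900.
df = n − k − 1 = 110 − 3 − 1 = 106.
Two-sided p ≈ 0.0601, which is ≥ 0.05, so fail to reject H₀.
The data do not give significant evidence of an association between soil moisture (%) and CO₂ flux, after adjusting for the other predictors.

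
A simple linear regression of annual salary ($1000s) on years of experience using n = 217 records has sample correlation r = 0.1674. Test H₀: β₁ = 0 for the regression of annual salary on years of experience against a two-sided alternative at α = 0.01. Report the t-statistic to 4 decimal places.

t = r·√(n − 2)/√(1 − r²) = 0.1674·√215/√0.971977 = 2.4897.
df = n − 2 = 215.
Two-sided p ≈ 0.0135, which is ≥ 0.01, so fail to reject H₀.
The data do not give significant evidence of a linear association between years of experience and annual salary.

t = 2.4897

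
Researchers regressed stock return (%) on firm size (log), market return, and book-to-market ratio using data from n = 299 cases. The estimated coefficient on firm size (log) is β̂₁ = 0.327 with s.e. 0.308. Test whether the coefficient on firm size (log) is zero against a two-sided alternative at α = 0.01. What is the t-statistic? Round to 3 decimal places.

t = 1.062

H₀: β₁ = 0 vs H₁: β₁ ≠ 0.
t = (β̂₁ − β₁⁰)/SE = 0.327 / 0.308 = 1.062.
df = n − k − 1 = 299 − 3 − 1 = 295.
Two-sided p ≈ 0.2892, which is ≥ 0.01, so fail to reject H₀.
The data do not give significant evidence of an association between firm size (log) and stock return, after adjusting for the other predictors.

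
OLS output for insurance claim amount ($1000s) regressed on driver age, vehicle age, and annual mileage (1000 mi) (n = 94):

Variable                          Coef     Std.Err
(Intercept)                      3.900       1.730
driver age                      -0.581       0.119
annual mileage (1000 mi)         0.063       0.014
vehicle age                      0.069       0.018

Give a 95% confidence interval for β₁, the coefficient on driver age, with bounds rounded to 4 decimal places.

Read off: b = -0.581, SE = 0.119 for driver age.
df = n − k − 1 = 94 − 3 − 1 = 90.
t* = t_{0.025, 90} = 1.986675.
Margin = t* × SE = 1.986675 × 0.119 = 0.236414.
CI: -0.581 ± 0.236414 → (-0.8174, -0.3446).

(-0.8174, -0.3446)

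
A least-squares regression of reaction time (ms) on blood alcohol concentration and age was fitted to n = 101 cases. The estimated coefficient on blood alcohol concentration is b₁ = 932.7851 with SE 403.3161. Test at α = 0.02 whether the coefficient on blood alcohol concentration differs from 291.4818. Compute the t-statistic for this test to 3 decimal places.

t = 1.590

H₀: β₁ = 291.4818 vs H₁: β₁ ≠ 291.4818.
t = (b₁ − β₁⁰)/SE = (932.7851 − 291.4818) / 403.3161 = 1.590.
df = n − k − 1 = 101 − 2 − 1 = 98.
Two-sided p ≈ 0.1150, which is ≥ 0.02, so fail to reject H₀.
The data are consistent with a true slope of 291.4818 ms per unit of blood alcohol concentration, holding the other predictors fixed.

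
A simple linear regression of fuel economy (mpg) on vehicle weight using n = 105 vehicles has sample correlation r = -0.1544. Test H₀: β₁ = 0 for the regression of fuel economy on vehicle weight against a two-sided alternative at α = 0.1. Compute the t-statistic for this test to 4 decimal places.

t = -1.5860

t = r·√(n − 2)/√(1 − r²) = -0.1544·√103/√0.976161 = -1.5860.
df = n − 2 = 103.
Two-sided p ≈ 0.1158, which is ≥ 0.1, so fail to reject H₀.
The data do not give significant evidence of a linear association between vehicle weight and fuel economy.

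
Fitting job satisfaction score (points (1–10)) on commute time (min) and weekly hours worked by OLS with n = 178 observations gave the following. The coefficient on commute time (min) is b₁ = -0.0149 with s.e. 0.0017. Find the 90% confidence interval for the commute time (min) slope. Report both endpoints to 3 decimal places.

(-0.018, -0.012)

df = n − k − 1 = 178 − 2 − 1 = 175.
t* = t_{0.05, 175} = 1.653607.
Margin = t* × SE = 1.653607 × 0.0017 = 0.00281.
CI: -0.0149 ± 0.00281 → (-0.018, -0.012).
With 90% confidence, each one-unit increase in commute time (min) is associated with a change of between -0.018 and -0.012 points (1–10) in job satisfaction score, holding the other predictors fixed.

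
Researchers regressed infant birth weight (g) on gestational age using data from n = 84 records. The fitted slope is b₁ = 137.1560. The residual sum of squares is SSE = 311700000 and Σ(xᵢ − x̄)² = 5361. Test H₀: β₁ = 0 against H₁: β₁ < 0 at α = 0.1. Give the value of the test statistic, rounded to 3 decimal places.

MSE = SSE/(n − 2) = 311700000/82 = 3.80122e+06.
SE(b₁) = √(MSE/Sₓₓ) = √(3.80122e+06/5361) = 26.628.
t = 137.1560 / 26.628 = 5.151.
df = n − 2 = 82.
One-sided p ≈ 1.0000, which is ≥ 0.1, so fail to reject H₀.
The data do not give significant evidence that the true slope on gestational age is negative.

t = 5.151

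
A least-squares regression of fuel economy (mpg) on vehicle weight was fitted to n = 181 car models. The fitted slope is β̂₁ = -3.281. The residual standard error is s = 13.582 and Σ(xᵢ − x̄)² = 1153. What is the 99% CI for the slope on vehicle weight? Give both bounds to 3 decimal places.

(-4.322, -2.240)

SE(β̂₁) = s/√Sₓₓ = 13.582/√1153 = 0.39999.
df = n − 2 = 179.
t* = t_{0.005, 179} = 2.603574.
Margin = t* × SE = 2.603574 × 0.39999 = 1.04140.
CI: -3.281 ± 1.04140 → (-4.322, -2.240).
With 99% confidence, each one-unit increase in vehicle weight is associated with a change of between -4.322 and -2.240 mpg in fuel economy.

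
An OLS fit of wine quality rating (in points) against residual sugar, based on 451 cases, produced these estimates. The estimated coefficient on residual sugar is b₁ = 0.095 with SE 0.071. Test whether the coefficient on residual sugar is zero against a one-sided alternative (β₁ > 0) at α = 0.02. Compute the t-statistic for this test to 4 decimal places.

H₀: β₁ = 0 vs H₁: β₁ > 0.
t = (b₁ − β₁⁰)/SE = 0.095 / 0.071 = 1.3380.
df = n − 2 = 451 − 2 = 449.
One-sided p ≈ 0.0908, which is ≥ 0.02, so fail to reject H₀.
The data do not give significant evidence that the true slope on residual sugar is positive.

t = 1.3380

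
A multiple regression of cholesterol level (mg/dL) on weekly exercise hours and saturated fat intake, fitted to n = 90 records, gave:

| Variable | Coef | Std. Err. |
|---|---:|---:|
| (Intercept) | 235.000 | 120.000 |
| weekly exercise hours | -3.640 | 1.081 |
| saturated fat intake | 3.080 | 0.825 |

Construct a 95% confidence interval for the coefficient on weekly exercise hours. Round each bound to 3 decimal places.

(-5.789, -1.491)

Read off: b = -3.640, SE = 1.081 for weekly exercise hours.
df = n − k − 1 = 90 − 2 − 1 = 87.
t* = t_{0.025, 87} = 1.987608.
Margin = t* × SE = 1.987608 × 1.081 = 2.14860.
CI: -3.640 ± 2.14860 → (-5.789, -1.491).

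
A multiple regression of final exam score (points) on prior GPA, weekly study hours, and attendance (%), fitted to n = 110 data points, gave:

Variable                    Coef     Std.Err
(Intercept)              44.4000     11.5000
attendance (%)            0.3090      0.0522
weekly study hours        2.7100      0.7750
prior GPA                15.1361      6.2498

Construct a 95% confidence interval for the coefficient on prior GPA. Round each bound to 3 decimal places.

Read off: b = 15.1361, SE = 6.2498 for prior GPA.
df = n − k − 1 = 110 − 3 − 1 = 106.
t* = t_{0.025, 106} = 1.982597.
Margin = t* × SE = 1.982597 × 6.2498 = 12.39084.
CI: 15.1361 ± 12.39084 → (2.745, 27.527).

(2.745, 27.527)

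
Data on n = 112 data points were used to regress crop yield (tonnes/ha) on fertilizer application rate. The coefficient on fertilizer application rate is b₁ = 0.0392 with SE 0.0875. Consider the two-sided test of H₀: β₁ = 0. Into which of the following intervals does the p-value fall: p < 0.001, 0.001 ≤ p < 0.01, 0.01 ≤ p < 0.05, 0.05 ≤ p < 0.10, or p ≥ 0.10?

p ≥ 0.10

t = 0.0392 / 0.0875 = 0.448.
df = n − 2 = 112 − 2 = 110.
Two-sided p = 2·P(T_{110} > |t|) ≈ 0.6550.
So p ≥ 0.10.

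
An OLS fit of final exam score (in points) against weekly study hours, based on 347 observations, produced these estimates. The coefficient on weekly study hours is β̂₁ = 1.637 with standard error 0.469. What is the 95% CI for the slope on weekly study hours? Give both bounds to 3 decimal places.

df = n − 2 = 347 − 2 = 345.
t* = t_{0.025, 345} = 1.966864.
Margin = t* × SE = 1.966864 × 0.469 = 0.92246.
CI: 1.637 ± 0.92246 → (0.715, 2.559).
With 95% confidence, each one-unit increase in weekly study hours is associated with a change of between 0.715 and 2.559 points in final exam score.

(0.715, 2.559)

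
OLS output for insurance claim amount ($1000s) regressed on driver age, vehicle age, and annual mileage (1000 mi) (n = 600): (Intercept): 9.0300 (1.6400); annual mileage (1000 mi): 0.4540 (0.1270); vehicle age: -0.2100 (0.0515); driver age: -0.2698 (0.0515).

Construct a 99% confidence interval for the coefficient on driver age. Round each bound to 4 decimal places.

Read off: b = -0.2698, SE = 0.0515 for driver age.
df = n − k − 1 = 600 − 3 − 1 = 596.
t* = t_{0.005, 596} = 2.584103.
Margin = t* × SE = 2.584103 × 0.0515 = 0.133081.
CI: -0.2698 ± 0.133081 → (-0.4029, -0.1367).

(-0.4029, -0.1367)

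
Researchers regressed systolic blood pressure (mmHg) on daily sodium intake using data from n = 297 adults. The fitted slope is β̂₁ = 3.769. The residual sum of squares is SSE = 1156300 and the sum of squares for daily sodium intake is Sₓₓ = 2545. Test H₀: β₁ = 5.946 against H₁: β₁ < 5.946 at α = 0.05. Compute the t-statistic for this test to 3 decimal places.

MSE = SSE/(n − 2) = 1156300/295 = 3919.66.
SE(β̂₁) = √(MSE/Sₓₓ) = √(3919.66/2545) = 1.24102.
t = (3.769 − 5.946) / 1.24102 = -1.754.
df = n − 2 = 295.
One-sided p ≈ 0.0402, which is < 0.05, so reject H₀.
There is evidence that the true slope on daily sodium intake is below 5.946 mmHg per unit.

t = -1.754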